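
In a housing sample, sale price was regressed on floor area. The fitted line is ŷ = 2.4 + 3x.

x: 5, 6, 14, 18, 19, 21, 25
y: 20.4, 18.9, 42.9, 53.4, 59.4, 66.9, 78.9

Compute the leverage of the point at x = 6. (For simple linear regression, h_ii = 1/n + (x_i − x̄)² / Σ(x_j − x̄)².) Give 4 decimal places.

x̄ = (5 + 6 + 14 + 18 + 19 + 21 + 25)/7 = 15.4286
Σ(x − x̄)² = 108.755 + 88.898 + 2.04082 + 6.61224 + 12.7551 + 31.0408 + 91.6122 = 341.714
h = 1/7 + (-9.42857)²/341.714 = 0.142857 + 0.260153 = 0.4030

h = 0.4030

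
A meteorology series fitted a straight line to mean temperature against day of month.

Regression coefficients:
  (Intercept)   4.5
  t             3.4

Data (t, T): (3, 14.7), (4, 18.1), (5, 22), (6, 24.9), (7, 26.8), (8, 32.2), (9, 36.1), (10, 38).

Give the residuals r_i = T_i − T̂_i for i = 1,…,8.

t=3: T̂ = 4.5 + 3.4·3 = 14.7; r = 14.7 − 14.7 = 0
t=4: T̂ = 4.5 + 3.4·4 = 18.1; r = 18.1 − 18.1 = 0
t=5: T̂ = 4.5 + 3.4·5 = 21.5; r = 22 − 21.5 = 0.5
t=6: T̂ = 4.5 + 3.4·6 = 24.9; r = 24.9 − 24.9 = 0
t=7: T̂ = 4.5 + 3.4·7 = 28.3; r = 26.8 − 28.3 = -1.5
t=8: T̂ = 4.5 + 3.4·8 = 31.7; r = 32.2 − 31.7 = 0.5
t=9: T̂ = 4.5 + 3.4·9 = 35.1; r = 36.1 − 35.1 = 1
t=10: T̂ = 4.5 + 3.4·10 = 38.5; r = 38 − 38.5 = -0.5

0, 0, 0.5, 0, -1.5, 0.5, 1, -0.5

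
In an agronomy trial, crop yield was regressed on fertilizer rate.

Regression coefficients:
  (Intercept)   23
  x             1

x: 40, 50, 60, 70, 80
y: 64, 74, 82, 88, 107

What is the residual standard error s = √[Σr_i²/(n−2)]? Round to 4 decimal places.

s = 3.8297

x=40: ŷ = 23 + 40 = 63; r = 64 − 63 = 1
x=50: ŷ = 23 + 50 = 73; r = 74 − 73 = 1
x=60: ŷ = 23 + 60 = 83; r = 82 − 83 = -1
x=70: ŷ = 23 + 70 = 93; r = 88 − 93 = -5
x=80: ŷ = 23 + 80 = 103; r = 107 − 103 = 4
SSE = 1 + 1 + 1 + 25 + 16 = 44
s = √(44/3) = √14.6667 ≈ 3.8297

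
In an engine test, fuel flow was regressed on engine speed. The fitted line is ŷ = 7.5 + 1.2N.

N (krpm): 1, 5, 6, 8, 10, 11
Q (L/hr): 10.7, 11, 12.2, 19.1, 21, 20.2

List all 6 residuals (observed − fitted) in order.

2, -2.5, -2.5, 2, 1.5, -0.5

N=1: ŷ = 7.5 + 1.2·1 = 8.7; r = 10.7 − 8.7 = 2
N=5: ŷ = 7.5 + 1.2·5 = 13.5; r = 11 − 13.5 = -2.5
N=6: ŷ = 7.5 + 1.2·6 = 14.7; r = 12.2 − 14.7 = -2.5
N=8: ŷ = 7.5 + 1.2·8 = 17.1; r = 19.1 − 17.1 = 2
N=10: ŷ = 7.5 + 1.2·10 = 19.5; r = 21 − 19.5 = 1.5
N=11: ŷ = 7.5 + 1.2·11 = 20.7; r = 20.2 − 20.7 = -0.5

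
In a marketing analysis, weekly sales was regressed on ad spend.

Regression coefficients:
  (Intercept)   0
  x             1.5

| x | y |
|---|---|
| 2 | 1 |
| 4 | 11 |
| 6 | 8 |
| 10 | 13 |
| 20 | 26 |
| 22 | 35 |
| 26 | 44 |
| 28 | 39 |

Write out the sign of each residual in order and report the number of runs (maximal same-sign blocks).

5 runs

x=2: ŷ = 1.5·2 = 3; e = 1 − 3 = -2
x=4: ŷ = 1.5·4 = 6; e = 11 − 6 = 5
x=6: ŷ = 1.5·6 = 9; e = 8 − 9 = -1
x=10: ŷ = 1.5·10 = 15; e = 13 − 15 = -2
x=20: ŷ = 1.5·20 = 30; e = 26 − 30 = -4
x=22: ŷ = 1.5·22 = 33; e = 35 − 33 = 2
x=26: ŷ = 1.5·26 = 39; e = 44 − 39 = 5
x=28: ŷ = 1.5·28 = 42; e = 39 − 42 = -3
Signs: − + − − − + + −
Runs: −×1, +×1, −×3, +×2, −×1 → 5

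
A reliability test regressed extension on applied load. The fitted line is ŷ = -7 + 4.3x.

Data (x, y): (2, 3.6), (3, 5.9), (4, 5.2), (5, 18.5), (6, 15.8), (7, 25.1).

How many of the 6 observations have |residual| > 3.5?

x=2: ŷ = -7 + 4.3·2 = 1.6; e = 3.6 − 1.6 = 2
x=3: ŷ = -7 + 4.3·3 = 5.9; e = 5.9 − 5.9 = 0
x=4: ŷ = -7 + 4.3·4 = 10.2; e = 5.2 − 10.2 = -5
x=5: ŷ = -7 + 4.3·5 = 14.5; e = 18.5 − 14.5 = 4
x=6: ŷ = -7 + 4.3·6 = 18.8; e = 15.8 − 18.8 = -3
x=7: ŷ = -7 + 4.3·7 = 23.1; e = 25.1 − 23.1 = 2
|e| > 3.5: x=4 (|e|=5), x=5 (|e|=4) → 2

2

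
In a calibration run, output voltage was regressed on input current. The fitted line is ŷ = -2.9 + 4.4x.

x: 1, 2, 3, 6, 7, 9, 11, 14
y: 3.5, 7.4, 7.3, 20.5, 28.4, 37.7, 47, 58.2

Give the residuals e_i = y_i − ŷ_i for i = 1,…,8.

x=1: ŷ = -2.9 + 4.4·1 = 1.5; e = 3.5 − 1.5 = 2
x=2: ŷ = -2.9 + 4.4·2 = 5.9; e = 7.4 − 5.9 = 1.5
x=3: ŷ = -2.9 + 4.4·3 = 10.3; e = 7.3 − 10.3 = -3
x=6: ŷ = -2.9 + 4.4·6 = 23.5; e = 20.5 − 23.5 = -3
x=7: ŷ = -2.9 + 4.4·7 = 27.9; e = 28.4 − 27.9 = 0.5
x=9: ŷ = -2.9 + 4.4·9 = 36.7; e = 37.7 − 36.7 = 1
x=11: ŷ = -2.9 + 4.4·11 = 45.5; e = 47 − 45.5 = 1.5
x=14: ŷ = -2.9 + 4.4·14 = 58.7; e = 58.2 − 58.7 = -0.5

2, 1.5, -3, -3, 0.5, 1, 1.5, -0.5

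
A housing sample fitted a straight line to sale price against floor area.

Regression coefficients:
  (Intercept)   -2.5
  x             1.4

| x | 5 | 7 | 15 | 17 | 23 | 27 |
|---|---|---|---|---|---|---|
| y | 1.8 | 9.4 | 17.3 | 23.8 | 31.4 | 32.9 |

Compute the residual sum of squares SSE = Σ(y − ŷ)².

SSE = 28.04

x=5: ŷ = -2.5 + 1.4·5 = 4.5; e = 1.8 − 4.5 = -2.7
x=7: ŷ = -2.5 + 1.4·7 = 7.3; e = 9.4 − 7.3 = 2.1
x=15: ŷ = -2.5 + 1.4·15 = 18.5; e = 17.3 − 18.5 = -1.2
x=17: ŷ = -2.5 + 1.4·17 = 21.3; e = 23.8 − 21.3 = 2.5
x=23: ŷ = -2.5 + 1.4·23 = 29.7; e = 31.4 − 29.7 = 1.7
x=27: ŷ = -2.5 + 1.4·27 = 35.3; e = 32.9 − 35.3 = -2.4
SSE = 7.29 + 4.41 + 1.44 + 6.25 + 2.89 + 5.76 = 28.04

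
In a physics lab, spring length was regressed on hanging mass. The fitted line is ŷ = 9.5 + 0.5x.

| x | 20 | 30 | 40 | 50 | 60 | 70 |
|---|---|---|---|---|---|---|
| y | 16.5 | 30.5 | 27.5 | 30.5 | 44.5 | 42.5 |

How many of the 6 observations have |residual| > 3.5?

3

x=20: ŷ = 9.5 + 0.5·20 = 19.5; e = 16.5 − 19.5 = -3
x=30: ŷ = 9.5 + 0.5·30 = 24.5; e = 30.5 − 24.5 = 6
x=40: ŷ = 9.5 + 0.5·40 = 29.5; e = 27.5 − 29.5 = -2
x=50: ŷ = 9.5 + 0.5·50 = 34.5; e = 30.5 − 34.5 = -4
x=60: ŷ = 9.5 + 0.5·60 = 39.5; e = 44.5 − 39.5 = 5
x=70: ŷ = 9.5 + 0.5·70 = 44.5; e = 42.5 − 44.5 = -2
|e| > 3.5: x=30 (|e|=6), x=50 (|e|=4), x=60 (|e|=5) → 3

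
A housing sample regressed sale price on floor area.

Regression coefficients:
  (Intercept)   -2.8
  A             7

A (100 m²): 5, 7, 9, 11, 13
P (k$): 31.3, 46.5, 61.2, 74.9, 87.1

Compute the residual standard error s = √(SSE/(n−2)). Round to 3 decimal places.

s = 1.095

A=5: ŷ = -2.8 + 7·5 = 32.2; r = 31.3 − 32.2 = -0.9
A=7: ŷ = -2.8 + 7·7 = 46.2; r = 46.5 − 46.2 = 0.3
A=9: ŷ = -2.8 + 7·9 = 60.2; r = 61.2 − 60.2 = 1
A=11: ŷ = -2.8 + 7·11 = 74.2; r = 74.9 − 74.2 = 0.7
A=13: ŷ = -2.8 + 7·13 = 88.2; r = 87.1 − 88.2 = -1.1
SSE = 0.81 + 0.09 + 1 + 0.49 + 1.21 = 3.6
s = √(3.6/3) = √1.2 ≈ 1.095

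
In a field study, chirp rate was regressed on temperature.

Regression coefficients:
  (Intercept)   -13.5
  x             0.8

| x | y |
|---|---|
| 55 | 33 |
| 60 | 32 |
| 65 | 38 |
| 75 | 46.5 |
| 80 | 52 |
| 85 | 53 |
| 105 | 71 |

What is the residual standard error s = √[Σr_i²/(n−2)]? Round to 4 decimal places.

x=55: ŷ = -13.5 + 0.8·55 = 30.5; r = 33 − 30.5 = 2.5
x=60: ŷ = -13.5 + 0.8·60 = 34.5; r = 32 − 34.5 = -2.5
x=65: ŷ = -13.5 + 0.8·65 = 38.5; r = 38 − 38.5 = -0.5
x=75: ŷ = -13.5 + 0.8·75 = 46.5; r = 46.5 − 46.5 = 0
x=80: ŷ = -13.5 + 0.8·80 = 50.5; r = 52 − 50.5 = 1.5
x=85: ŷ = -13.5 + 0.8·85 = 54.5; r = 53 − 54.5 = -1.5
x=105: ŷ = -13.5 + 0.8·105 = 70.5; r = 71 − 70.5 = 0.5
SSE = 6.25 + 6.25 + 0.25 + 0 + 2.25 + 2.25 + 0.25 = 17.5
s = √(17.5/5) = √3.5 ≈ 1.8708

s = 1.8708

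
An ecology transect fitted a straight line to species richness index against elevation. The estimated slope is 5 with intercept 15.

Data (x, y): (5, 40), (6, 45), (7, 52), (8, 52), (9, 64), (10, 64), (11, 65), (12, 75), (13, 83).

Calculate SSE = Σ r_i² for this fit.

SSE = 64

x=5: ŷ = 15 + 5·5 = 40; r = 40 − 40 = 0
x=6: ŷ = 15 + 5·6 = 45; r = 45 − 45 = 0
x=7: ŷ = 15 + 5·7 = 50; r = 52 − 50 = 2
x=8: ŷ = 15 + 5·8 = 55; r = 52 − 55 = -3
x=9: ŷ = 15 + 5·9 = 60; r = 64 − 60 = 4
x=10: ŷ = 15 + 5·10 = 65; r = 64 − 65 = -1
x=11: ŷ = 15 + 5·11 = 70; r = 65 − 70 = -5
x=12: ŷ = 15 + 5·12 = 75; r = 75 − 75 = 0
x=13: ŷ = 15 + 5·13 = 80; r = 83 − 80 = 3
SSE = 0 + 0 + 4 + 9 + 16 + 1 + 25 + 0 + 9 = 64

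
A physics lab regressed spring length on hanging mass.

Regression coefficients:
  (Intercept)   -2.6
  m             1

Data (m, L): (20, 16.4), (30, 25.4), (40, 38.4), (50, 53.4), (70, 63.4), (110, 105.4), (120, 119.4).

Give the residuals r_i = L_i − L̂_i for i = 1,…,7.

-1, -2, 1, 6, -4, -2, 2

m=20: L̂ = -2.6 + 20 = 17.4; r = 16.4 − 17.4 = -1
m=30: L̂ = -2.6 + 30 = 27.4; r = 25.4 − 27.4 = -2
m=40: L̂ = -2.6 + 40 = 37.4; r = 38.4 − 37.4 = 1
m=50: L̂ = -2.6 + 50 = 47.4; r = 53.4 − 47.4 = 6
m=70: L̂ = -2.6 + 70 = 67.4; r = 63.4 − 67.4 = -4
m=110: L̂ = -2.6 + 110 = 107.4; r = 105.4 − 107.4 = -2
m=120: L̂ = -2.6 + 120 = 117.4; r = 119.4 − 117.4 = 2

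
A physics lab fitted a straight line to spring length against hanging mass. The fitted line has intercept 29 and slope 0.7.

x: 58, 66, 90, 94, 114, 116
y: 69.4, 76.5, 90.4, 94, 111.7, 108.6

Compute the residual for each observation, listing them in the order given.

-0.2, 1.3, -1.6, -0.8, 2.9, -1.6

x=58: ŷ = 29 + 0.7·58 = 69.6; r = 69.4 − 69.6 = -0.2
x=66: ŷ = 29 + 0.7·66 = 75.2; r = 76.5 − 75.2 = 1.3
x=90: ŷ = 29 + 0.7·90 = 92; r = 90.4 − 92 = -1.6
x=94: ŷ = 29 + 0.7·94 = 94.8; r = 94 − 94.8 = -0.8
x=114: ŷ = 29 + 0.7·114 = 108.8; r = 111.7 − 108.8 = 2.9
x=116: ŷ = 29 + 0.7·116 = 110.2; r = 108.6 − 110.2 = -1.6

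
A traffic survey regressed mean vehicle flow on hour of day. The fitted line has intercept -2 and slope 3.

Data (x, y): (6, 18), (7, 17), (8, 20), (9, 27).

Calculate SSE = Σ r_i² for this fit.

x=6: ŷ = -2 + 3·6 = 16; r = 18 − 16 = 2
x=7: ŷ = -2 + 3·7 = 19; r = 17 − 19 = -2
x=8: ŷ = -2 + 3·8 = 22; r = 20 − 22 = -2
x=9: ŷ = -2 + 3·9 = 25; r = 27 − 25 = 2
SSE = 4 + 4 + 4 + 4 = 16

SSE = 16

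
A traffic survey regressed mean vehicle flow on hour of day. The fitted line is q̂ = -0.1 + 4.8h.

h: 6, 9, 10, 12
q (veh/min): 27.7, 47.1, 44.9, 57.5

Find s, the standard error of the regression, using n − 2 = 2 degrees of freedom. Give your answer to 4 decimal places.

h=6: q̂ = -0.1 + 4.8·6 = 28.7; e = 27.7 − 28.7 = -1
h=9: q̂ = -0.1 + 4.8·9 = 43.1; e = 47.1 − 43.1 = 4
h=10: q̂ = -0.1 + 4.8·10 = 47.9; e = 44.9 − 47.9 = -3
h=12: q̂ = -0.1 + 4.8·12 = 57.5; e = 57.5 − 57.5 = 0
SSE = 1 + 16 + 9 + 0 = 26
s = √(26/2) = √13 ≈ 3.6056

s = 3.6056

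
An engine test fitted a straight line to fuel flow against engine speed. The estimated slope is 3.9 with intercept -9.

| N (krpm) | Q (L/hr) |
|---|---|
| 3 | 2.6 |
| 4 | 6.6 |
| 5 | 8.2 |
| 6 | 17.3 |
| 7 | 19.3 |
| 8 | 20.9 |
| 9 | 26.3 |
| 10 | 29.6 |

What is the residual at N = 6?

ŷ = -9 + 3.9·6 = 14.4
e = 17.3 − 14.4 = 2.9

e = 2.9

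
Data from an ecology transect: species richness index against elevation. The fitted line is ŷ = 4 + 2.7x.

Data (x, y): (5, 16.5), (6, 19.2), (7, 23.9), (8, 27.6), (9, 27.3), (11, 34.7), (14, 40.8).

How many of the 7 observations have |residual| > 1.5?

x=5: ŷ = 4 + 2.7·5 = 17.5; e = 16.5 − 17.5 = -1
x=6: ŷ = 4 + 2.7·6 = 20.2; e = 19.2 − 20.2 = -1
x=7: ŷ = 4 + 2.7·7 = 22.9; e = 23.9 − 22.9 = 1
x=8: ŷ = 4 + 2.7·8 = 25.6; e = 27.6 − 25.6 = 2
x=9: ŷ = 4 + 2.7·9 = 28.3; e = 27.3 − 28.3 = -1
x=11: ŷ = 4 + 2.7·11 = 33.7; e = 34.7 − 33.7 = 1
x=14: ŷ = 4 + 2.7·14 = 41.8; e = 40.8 − 41.8 = -1
|e| > 1.5: x=8 (|e|=2) → 1

1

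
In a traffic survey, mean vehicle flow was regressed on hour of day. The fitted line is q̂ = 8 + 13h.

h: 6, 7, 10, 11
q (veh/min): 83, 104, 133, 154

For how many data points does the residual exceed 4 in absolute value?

2

h=6: q̂ = 8 + 13·6 = 86; e = 83 − 86 = -3
h=7: q̂ = 8 + 13·7 = 99; e = 104 − 99 = 5
h=10: q̂ = 8 + 13·10 = 138; e = 133 − 138 = -5
h=11: q̂ = 8 + 13·11 = 151; e = 154 − 151 = 3
|e| > 4: h=7 (|e|=5), h=10 (|e|=5) → 2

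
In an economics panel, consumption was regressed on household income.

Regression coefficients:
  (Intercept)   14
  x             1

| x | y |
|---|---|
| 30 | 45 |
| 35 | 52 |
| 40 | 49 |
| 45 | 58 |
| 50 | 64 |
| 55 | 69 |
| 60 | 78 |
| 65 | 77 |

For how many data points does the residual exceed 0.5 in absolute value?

x=30: ŷ = 14 + 30 = 44; e = 45 − 44 = 1
x=35: ŷ = 14 + 35 = 49; e = 52 − 49 = 3
x=40: ŷ = 14 + 40 = 54; e = 49 − 54 = -5
x=45: ŷ = 14 + 45 = 59; e = 58 − 59 = -1
x=50: ŷ = 14 + 50 = 64; e = 64 − 64 = 0
x=55: ŷ = 14 + 55 = 69; e = 69 − 69 = 0
x=60: ŷ = 14 + 60 = 74; e = 78 − 74 = 4
x=65: ŷ = 14 + 65 = 79; e = 77 − 79 = -2
|e| > 0.5: x=30 (|e|=1), x=35 (|e|=3), x=40 (|e|=5), x=45 (|e|=1), x=60 (|e|=4), x=65 (|e|=2) → 6

6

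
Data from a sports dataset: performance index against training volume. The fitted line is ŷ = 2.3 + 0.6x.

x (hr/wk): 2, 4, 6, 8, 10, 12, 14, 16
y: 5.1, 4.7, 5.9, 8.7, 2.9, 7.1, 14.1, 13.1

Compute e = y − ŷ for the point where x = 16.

ŷ = 2.3 + 0.6·16 = 11.9
e = 13.1 − 11.9 = 1.2

e = 1.2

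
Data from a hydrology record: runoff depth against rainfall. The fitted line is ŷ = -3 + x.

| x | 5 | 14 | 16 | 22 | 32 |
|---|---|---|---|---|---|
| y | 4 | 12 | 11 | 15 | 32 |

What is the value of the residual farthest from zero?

e = -4

x=5: ŷ = -3 + 5 = 2; e = 4 − 2 = 2
x=14: ŷ = -3 + 14 = 11; e = 12 − 11 = 1
x=16: ŷ = -3 + 16 = 13; e = 11 − 13 = -2
x=22: ŷ = -3 + 22 = 19; e = 15 − 19 = -4
x=32: ŷ = -3 + 32 = 29; e = 32 − 29 = 3
Largest |e| is 4 at x = 22, residual -4.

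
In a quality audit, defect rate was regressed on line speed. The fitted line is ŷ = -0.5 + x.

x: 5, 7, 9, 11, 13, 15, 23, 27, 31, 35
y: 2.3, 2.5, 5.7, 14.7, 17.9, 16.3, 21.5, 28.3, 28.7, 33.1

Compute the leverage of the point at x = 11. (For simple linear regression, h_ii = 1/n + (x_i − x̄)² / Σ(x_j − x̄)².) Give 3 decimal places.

h = 0.143

x̄ = (5 + 7 + 9 + 11 + 13 + 15 + 23 + 27 + 31 + 35)/10 = 17.6
Σ(x − x̄)² = 158.76 + 112.36 + 73.96 + 43.56 + 21.16 + 6.76 + 29.16 + 88.36 + 179.56 + 302.76 = 1016.4
h = 1/10 + (-6.6)²/1016.4 = 0.1 + 0.0428571 = 0.143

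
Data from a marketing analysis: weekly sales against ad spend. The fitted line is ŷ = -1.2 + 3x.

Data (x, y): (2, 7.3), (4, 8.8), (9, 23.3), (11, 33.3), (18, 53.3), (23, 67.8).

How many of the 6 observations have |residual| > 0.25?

5

x=2: ŷ = -1.2 + 3·2 = 4.8; e = 7.3 − 4.8 = 2.5
x=4: ŷ = -1.2 + 3·4 = 10.8; e = 8.8 − 10.8 = -2
x=9: ŷ = -1.2 + 3·9 = 25.8; e = 23.3 − 25.8 = -2.5
x=11: ŷ = -1.2 + 3·11 = 31.8; e = 33.3 − 31.8 = 1.5
x=18: ŷ = -1.2 + 3·18 = 52.8; e = 53.3 − 52.8 = 0.5
x=23: ŷ = -1.2 + 3·23 = 67.8; e = 67.8 − 67.8 = 0
|e| > 0.25: x=2 (|e|=2.5), x=4 (|e|=2), x=9 (|e|=2.5), x=11 (|e|=1.5), x=18 (|e|=0.5) → 5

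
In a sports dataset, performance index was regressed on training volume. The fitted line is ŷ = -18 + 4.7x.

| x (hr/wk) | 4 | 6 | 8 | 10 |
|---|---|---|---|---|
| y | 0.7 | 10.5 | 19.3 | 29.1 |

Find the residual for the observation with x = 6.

r = 0.3

ŷ = -18 + 4.7·6 = 10.2
r = 10.5 − 10.2 = 0.3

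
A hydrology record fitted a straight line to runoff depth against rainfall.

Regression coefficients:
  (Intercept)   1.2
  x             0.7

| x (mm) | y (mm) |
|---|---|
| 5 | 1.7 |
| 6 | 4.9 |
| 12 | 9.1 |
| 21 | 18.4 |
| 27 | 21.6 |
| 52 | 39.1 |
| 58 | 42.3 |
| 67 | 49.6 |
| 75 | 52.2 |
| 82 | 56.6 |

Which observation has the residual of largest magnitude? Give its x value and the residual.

x=5: ŷ = 1.2 + 0.7·5 = 4.7; r = 1.7 − 4.7 = -3
x=6: ŷ = 1.2 + 0.7·6 = 5.4; r = 4.9 − 5.4 = -0.5
x=12: ŷ = 1.2 + 0.7·12 = 9.6; r = 9.1 − 9.6 = -0.5
x=21: ŷ = 1.2 + 0.7·21 = 15.9; r = 18.4 − 15.9 = 2.5
x=27: ŷ = 1.2 + 0.7·27 = 20.1; r = 21.6 − 20.1 = 1.5
x=52: ŷ = 1.2 + 0.7·52 = 37.6; r = 39.1 − 37.6 = 1.5
x=58: ŷ = 1.2 + 0.7·58 = 41.8; r = 42.3 − 41.8 = 0.5
x=67: ŷ = 1.2 + 0.7·67 = 48.1; r = 49.6 − 48.1 = 1.5
x=75: ŷ = 1.2 + 0.7·75 = 53.7; r = 52.2 − 53.7 = -1.5
x=82: ŷ = 1.2 + 0.7·82 = 58.6; r = 56.6 − 58.6 = -2
Largest |r| is 3 at x = 5, residual -3.

x = 5, r = -3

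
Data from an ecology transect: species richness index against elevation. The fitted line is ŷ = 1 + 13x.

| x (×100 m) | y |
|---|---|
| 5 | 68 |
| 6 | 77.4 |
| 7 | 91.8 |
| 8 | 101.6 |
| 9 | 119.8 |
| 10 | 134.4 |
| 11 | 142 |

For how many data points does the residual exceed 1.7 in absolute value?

x=5: ŷ = 1 + 13·5 = 66; r = 68 − 66 = 2
x=6: ŷ = 1 + 13·6 = 79; r = 77.4 − 79 = -1.6
x=7: ŷ = 1 + 13·7 = 92; r = 91.8 − 92 = -0.2
x=8: ŷ = 1 + 13·8 = 105; r = 101.6 − 105 = -3.4
x=9: ŷ = 1 + 13·9 = 118; r = 119.8 − 118 = 1.8
x=10: ŷ = 1 + 13·10 = 131; r = 134.4 − 131 = 3.4
x=11: ŷ = 1 + 13·11 = 144; r = 142 − 144 = -2
|r| > 1.7: x=5 (|r|=2), x=8 (|r|=3.4), x=9 (|r|=1.8), x=10 (|r|=3.4), x=11 (|r|=2) → 5

5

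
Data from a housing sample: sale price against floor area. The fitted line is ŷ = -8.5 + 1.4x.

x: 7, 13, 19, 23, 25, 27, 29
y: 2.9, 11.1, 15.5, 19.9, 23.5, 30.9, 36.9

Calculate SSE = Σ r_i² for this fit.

x=7: ŷ = -8.5 + 1.4·7 = 1.3; r = 2.9 − 1.3 = 1.6
x=13: ŷ = -8.5 + 1.4·13 = 9.7; r = 11.1 − 9.7 = 1.4
x=19: ŷ = -8.5 + 1.4·19 = 18.1; r = 15.5 − 18.1 = -2.6
x=23: ŷ = -8.5 + 1.4·23 = 23.7; r = 19.9 − 23.7 = -3.8
x=25: ŷ = -8.5 + 1.4·25 = 26.5; r = 23.5 − 26.5 = -3
x=27: ŷ = -8.5 + 1.4·27 = 29.3; r = 30.9 − 29.3 = 1.6
x=29: ŷ = -8.5 + 1.4·29 = 32.1; r = 36.9 − 32.1 = 4.8
SSE = 2.56 + 1.96 + 6.76 + 14.44 + 9 + 2.56 + 23.04 = 60.32

SSE = 60.32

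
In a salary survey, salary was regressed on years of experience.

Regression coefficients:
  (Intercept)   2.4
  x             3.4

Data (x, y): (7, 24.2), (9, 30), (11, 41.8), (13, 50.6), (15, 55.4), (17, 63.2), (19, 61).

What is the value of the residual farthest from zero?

x=7: ŷ = 2.4 + 3.4·7 = 26.2; e = 24.2 − 26.2 = -2
x=9: ŷ = 2.4 + 3.4·9 = 33; e = 30 − 33 = -3
x=11: ŷ = 2.4 + 3.4·11 = 39.8; e = 41.8 − 39.8 = 2
x=13: ŷ = 2.4 + 3.4·13 = 46.6; e = 50.6 − 46.6 = 4
x=15: ŷ = 2.4 + 3.4·15 = 53.4; e = 55.4 − 53.4 = 2
x=17: ŷ = 2.4 + 3.4·17 = 60.2; e = 63.2 − 60.2 = 3
x=19: ŷ = 2.4 + 3.4·19 = 67; e = 61 − 67 = -6
Largest |e| is 6 at x = 19, residual -6.

e = -6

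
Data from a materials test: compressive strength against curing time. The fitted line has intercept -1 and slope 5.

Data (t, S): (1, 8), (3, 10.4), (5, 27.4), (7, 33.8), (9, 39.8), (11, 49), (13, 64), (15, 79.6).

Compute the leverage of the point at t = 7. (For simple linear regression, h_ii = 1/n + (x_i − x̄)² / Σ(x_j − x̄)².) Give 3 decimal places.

h = 0.131

t̄ = (1 + 3 + 5 + 7 + 9 + 11 + 13 + 15)/8 = 8
Σ(t − t̄)² = 49 + 25 + 9 + 1 + 1 + 9 + 25 + 49 = 168
h = 1/8 + (-1)²/168 = 0.125 + 0.00595238 = 0.131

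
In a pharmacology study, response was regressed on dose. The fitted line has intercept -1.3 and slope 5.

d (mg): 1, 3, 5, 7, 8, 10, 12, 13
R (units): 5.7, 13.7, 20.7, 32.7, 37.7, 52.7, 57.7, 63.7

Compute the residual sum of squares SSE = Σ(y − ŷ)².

d=1: R̂ = -1.3 + 5·1 = 3.7; e = 5.7 − 3.7 = 2
d=3: R̂ = -1.3 + 5·3 = 13.7; e = 13.7 − 13.7 = 0
d=5: R̂ = -1.3 + 5·5 = 23.7; e = 20.7 − 23.7 = -3
d=7: R̂ = -1.3 + 5·7 = 33.7; e = 32.7 − 33.7 = -1
d=8: R̂ = -1.3 + 5·8 = 38.7; e = 37.7 − 38.7 = -1
d=10: R̂ = -1.3 + 5·10 = 48.7; e = 52.7 − 48.7 = 4
d=12: R̂ = -1.3 + 5·12 = 58.7; e = 57.7 − 58.7 = -1
d=13: R̂ = -1.3 + 5·13 = 63.7; e = 63.7 − 63.7 = 0
SSE = 4 + 0 + 9 + 1 + 1 + 16 + 1 + 0 = 32

SSE = 32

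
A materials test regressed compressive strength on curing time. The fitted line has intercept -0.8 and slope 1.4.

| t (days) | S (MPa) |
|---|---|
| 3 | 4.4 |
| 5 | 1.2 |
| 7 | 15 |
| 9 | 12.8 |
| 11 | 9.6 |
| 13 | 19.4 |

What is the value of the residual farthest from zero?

r = 6

t=3: ŷ = -0.8 + 1.4·3 = 3.4; r = 4.4 − 3.4 = 1
t=5: ŷ = -0.8 + 1.4·5 = 6.2; r = 1.2 − 6.2 = -5
t=7: ŷ = -0.8 + 1.4·7 = 9; r = 15 − 9 = 6
t=9: ŷ = -0.8 + 1.4·9 = 11.8; r = 12.8 − 11.8 = 1
t=11: ŷ = -0.8 + 1.4·11 = 14.6; r = 9.6 − 14.6 = -5
t=13: ŷ = -0.8 + 1.4·13 = 17.4; r = 19.4 − 17.4 = 2
Largest |r| is 6 at t = 7, residual 6.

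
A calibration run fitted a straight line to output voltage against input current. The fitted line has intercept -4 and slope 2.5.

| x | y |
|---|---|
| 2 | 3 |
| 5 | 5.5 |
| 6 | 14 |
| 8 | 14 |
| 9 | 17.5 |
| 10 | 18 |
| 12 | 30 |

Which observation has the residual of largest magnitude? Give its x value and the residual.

x = 12, e = 4

x=2: ŷ = -4 + 2.5·2 = 1; e = 3 − 1 = 2
x=5: ŷ = -4 + 2.5·5 = 8.5; e = 5.5 − 8.5 = -3
x=6: ŷ = -4 + 2.5·6 = 11; e = 14 − 11 = 3
x=8: ŷ = -4 + 2.5·8 = 16; e = 14 − 16 = -2
x=9: ŷ = -4 + 2.5·9 = 18.5; e = 17.5 − 18.5 = -1
x=10: ŷ = -4 + 2.5·10 = 21; e = 18 − 21 = -3
x=12: ŷ = -4 + 2.5·12 = 26; e = 30 − 26 = 4
Largest |e| is 4 at x = 12, residual 4.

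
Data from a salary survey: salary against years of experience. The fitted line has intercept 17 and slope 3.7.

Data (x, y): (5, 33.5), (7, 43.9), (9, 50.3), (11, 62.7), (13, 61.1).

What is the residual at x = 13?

ŷ = 17 + 3.7·13 = 65.1
e = 61.1 − 65.1 = -4

e = -4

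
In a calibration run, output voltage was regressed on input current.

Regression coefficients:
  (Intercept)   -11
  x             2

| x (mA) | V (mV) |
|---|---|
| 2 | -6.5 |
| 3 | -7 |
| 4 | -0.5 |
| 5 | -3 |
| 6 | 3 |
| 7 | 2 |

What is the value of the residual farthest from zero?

x=2: ŷ = -11 + 2·2 = -7; r = -6.5 − (-7) = 0.5
x=3: ŷ = -11 + 2·3 = -5; r = -7 − (-5) = -2
x=4: ŷ = -11 + 2·4 = -3; r = -0.5 − (-3) = 2.5
x=5: ŷ = -11 + 2·5 = -1; r = -3 − (-1) = -2
x=6: ŷ = -11 + 2·6 = 1; r = 3 − 1 = 2
x=7: ŷ = -11 + 2·7 = 3; r = 2 − 3 = -1
Largest |r| is 2.5 at x = 4, residual 2.5.

r = 2.5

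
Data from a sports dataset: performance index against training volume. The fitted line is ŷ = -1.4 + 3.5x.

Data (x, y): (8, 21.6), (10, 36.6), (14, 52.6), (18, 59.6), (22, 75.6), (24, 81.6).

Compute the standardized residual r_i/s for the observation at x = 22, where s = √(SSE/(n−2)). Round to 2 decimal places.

x=8: ŷ = -1.4 + 3.5·8 = 26.6; r = 21.6 − 26.6 = -5
x=10: ŷ = -1.4 + 3.5·10 = 33.6; r = 36.6 − 33.6 = 3
x=14: ŷ = -1.4 + 3.5·14 = 47.6; r = 52.6 − 47.6 = 5
x=18: ŷ = -1.4 + 3.5·18 = 61.6; r = 59.6 − 61.6 = -2
x=22: ŷ = -1.4 + 3.5·22 = 75.6; r = 75.6 − 75.6 = 0
x=24: ŷ = -1.4 + 3.5·24 = 82.6; r = 81.6 − 82.6 = -1
SSE = 25 + 9 + 25 + 4 + 0 + 1 = 64
s = √(64/4) = 4
r/s = 0 / 4 = 0.00

0.00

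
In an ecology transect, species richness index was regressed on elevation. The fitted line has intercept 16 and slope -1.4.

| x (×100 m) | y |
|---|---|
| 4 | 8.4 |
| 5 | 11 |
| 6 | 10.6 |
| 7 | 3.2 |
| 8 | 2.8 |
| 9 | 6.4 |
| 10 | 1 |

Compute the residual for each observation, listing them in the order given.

-2, 2, 3, -3, -2, 3, -1

x=4: ŷ = 16 − 1.4·4 = 10.4; r = 8.4 − 10.4 = -2
x=5: ŷ = 16 − 1.4·5 = 9; r = 11 − 9 = 2
x=6: ŷ = 16 − 1.4·6 = 7.6; r = 10.6 − 7.6 = 3
x=7: ŷ = 16 − 1.4·7 = 6.2; r = 3.2 − 6.2 = -3
x=8: ŷ = 16 − 1.4·8 = 4.8; r = 2.8 − 4.8 = -2
x=9: ŷ = 16 − 1.4·9 = 3.4; r = 6.4 − 3.4 = 3
x=10: ŷ = 16 − 1.4·10 = 2; r = 1 − 2 = -1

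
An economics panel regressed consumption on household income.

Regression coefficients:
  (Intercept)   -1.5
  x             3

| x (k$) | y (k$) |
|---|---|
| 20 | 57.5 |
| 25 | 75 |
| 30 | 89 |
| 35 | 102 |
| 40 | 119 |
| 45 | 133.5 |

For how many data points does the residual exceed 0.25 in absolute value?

x=20: ŷ = -1.5 + 3·20 = 58.5; r = 57.5 − 58.5 = -1
x=25: ŷ = -1.5 + 3·25 = 73.5; r = 75 − 73.5 = 1.5
x=30: ŷ = -1.5 + 3·30 = 88.5; r = 89 − 88.5 = 0.5
x=35: ŷ = -1.5 + 3·35 = 103.5; r = 102 − 103.5 = -1.5
x=40: ŷ = -1.5 + 3·40 = 118.5; r = 119 − 118.5 = 0.5
x=45: ŷ = -1.5 + 3·45 = 133.5; r = 133.5 − 133.5 = 0
|r| > 0.25: x=20 (|r|=1), x=25 (|r|=1.5), x=30 (|r|=0.5), x=35 (|r|=1.5), x=40 (|r|=0.5) → 5

5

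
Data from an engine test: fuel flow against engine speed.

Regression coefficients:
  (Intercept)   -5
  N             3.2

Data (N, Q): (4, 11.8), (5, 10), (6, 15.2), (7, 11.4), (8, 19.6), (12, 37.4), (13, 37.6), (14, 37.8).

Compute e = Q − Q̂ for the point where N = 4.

e = 4

Q̂ = -5 + 3.2·4 = 7.8
e = 11.8 − 7.8 = 4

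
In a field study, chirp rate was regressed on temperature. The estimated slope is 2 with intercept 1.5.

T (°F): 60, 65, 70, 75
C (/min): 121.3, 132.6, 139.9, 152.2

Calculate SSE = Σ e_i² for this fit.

SSE = 4.3

T=60: Ĉ = 1.5 + 2·60 = 121.5; e = 121.3 − 121.5 = -0.2
T=65: Ĉ = 1.5 + 2·65 = 131.5; e = 132.6 − 131.5 = 1.1
T=70: Ĉ = 1.5 + 2·70 = 141.5; e = 139.9 − 141.5 = -1.6
T=75: Ĉ = 1.5 + 2·75 = 151.5; e = 152.2 − 151.5 = 0.7
SSE = 0.04 + 1.21 + 2.56 + 0.49 = 4.3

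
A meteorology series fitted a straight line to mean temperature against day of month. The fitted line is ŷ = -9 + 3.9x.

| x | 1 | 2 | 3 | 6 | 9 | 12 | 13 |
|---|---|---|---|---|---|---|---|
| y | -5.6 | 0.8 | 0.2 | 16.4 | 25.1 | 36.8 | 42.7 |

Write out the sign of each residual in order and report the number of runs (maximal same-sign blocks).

6 runs

x=1: ŷ = -9 + 3.9·1 = -5.1; e = -5.6 − (-5.1) = -0.5
x=2: ŷ = -9 + 3.9·2 = -1.2; e = 0.8 − (-1.2) = 2
x=3: ŷ = -9 + 3.9·3 = 2.7; e = 0.2 − 2.7 = -2.5
x=6: ŷ = -9 + 3.9·6 = 14.4; e = 16.4 − 14.4 = 2
x=9: ŷ = -9 + 3.9·9 = 26.1; e = 25.1 − 26.1 = -1
x=12: ŷ = -9 + 3.9·12 = 37.8; e = 36.8 − 37.8 = -1
x=13: ŷ = -9 + 3.9·13 = 41.7; e = 42.7 − 41.7 = 1
Signs: − + − + − − +
Runs: −×1, +×1, −×1, +×1, −×2, +×1 → 6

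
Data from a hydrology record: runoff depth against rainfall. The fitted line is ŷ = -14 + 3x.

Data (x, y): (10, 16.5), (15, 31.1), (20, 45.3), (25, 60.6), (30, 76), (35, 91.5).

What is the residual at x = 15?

ŷ = -14 + 3·15 = 31
r = 31.1 − 31 = 0.1

r = 0.1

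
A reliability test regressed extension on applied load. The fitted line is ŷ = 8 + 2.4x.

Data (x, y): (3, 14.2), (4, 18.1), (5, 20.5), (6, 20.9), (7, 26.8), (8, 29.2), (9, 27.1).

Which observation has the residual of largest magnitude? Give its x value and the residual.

x=3: ŷ = 8 + 2.4·3 = 15.2; e = 14.2 − 15.2 = -1
x=4: ŷ = 8 + 2.4·4 = 17.6; e = 18.1 − 17.6 = 0.5
x=5: ŷ = 8 + 2.4·5 = 20; e = 20.5 − 20 = 0.5
x=6: ŷ = 8 + 2.4·6 = 22.4; e = 20.9 − 22.4 = -1.5
x=7: ŷ = 8 + 2.4·7 = 24.8; e = 26.8 − 24.8 = 2
x=8: ŷ = 8 + 2.4·8 = 27.2; e = 29.2 − 27.2 = 2
x=9: ŷ = 8 + 2.4·9 = 29.6; e = 27.1 − 29.6 = -2.5
Largest |e| is 2.5 at x = 9, residual -2.5.

x = 9, e = -2.5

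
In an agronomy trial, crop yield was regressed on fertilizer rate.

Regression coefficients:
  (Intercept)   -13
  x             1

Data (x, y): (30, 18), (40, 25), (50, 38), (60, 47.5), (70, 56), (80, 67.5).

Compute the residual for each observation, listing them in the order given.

x=30: ŷ = -13 + 30 = 17; e = 18 − 17 = 1
x=40: ŷ = -13 + 40 = 27; e = 25 − 27 = -2
x=50: ŷ = -13 + 50 = 37; e = 38 − 37 = 1
x=60: ŷ = -13 + 60 = 47; e = 47.5 − 47 = 0.5
x=70: ŷ = -13 + 70 = 57; e = 56 − 57 = -1
x=80: ŷ = -13 + 80 = 67; e = 67.5 − 67 = 0.5

1, -2, 1, 0.5, -1, 0.5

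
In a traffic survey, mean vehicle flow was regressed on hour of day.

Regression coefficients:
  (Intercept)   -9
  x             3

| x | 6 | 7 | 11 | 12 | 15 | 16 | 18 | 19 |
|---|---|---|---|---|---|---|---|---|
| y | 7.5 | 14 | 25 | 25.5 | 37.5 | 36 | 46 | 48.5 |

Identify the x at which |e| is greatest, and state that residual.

x = 16, e = -3

x=6: ŷ = -9 + 3·6 = 9; e = 7.5 − 9 = -1.5
x=7: ŷ = -9 + 3·7 = 12; e = 14 − 12 = 2
x=11: ŷ = -9 + 3·11 = 24; e = 25 − 24 = 1
x=12: ŷ = -9 + 3·12 = 27; e = 25.5 − 27 = -1.5
x=15: ŷ = -9 + 3·15 = 36; e = 37.5 − 36 = 1.5
x=16: ŷ = -9 + 3·16 = 39; e = 36 − 39 = -3
x=18: ŷ = -9 + 3·18 = 45; e = 46 − 45 = 1
x=19: ŷ = -9 + 3·19 = 48; e = 48.5 − 48 = 0.5
Largest |e| is 3 at x = 16, residual -3.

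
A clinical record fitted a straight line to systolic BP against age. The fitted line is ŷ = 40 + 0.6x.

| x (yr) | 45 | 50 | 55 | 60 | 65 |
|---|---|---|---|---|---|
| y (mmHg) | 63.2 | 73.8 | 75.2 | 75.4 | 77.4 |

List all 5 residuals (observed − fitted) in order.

x=45: ŷ = 40 + 0.6·45 = 67; r = 63.2 − 67 = -3.8
x=50: ŷ = 40 + 0.6·50 = 70; r = 73.8 − 70 = 3.8
x=55: ŷ = 40 + 0.6·55 = 73; r = 75.2 − 73 = 2.2
x=60: ŷ = 40 + 0.6·60 = 76; r = 75.4 − 76 = -0.6
x=65: ŷ = 40 + 0.6·65 = 79; r = 77.4 − 79 = -1.6

-3.8, 3.8, 2.2, -0.6, -1.6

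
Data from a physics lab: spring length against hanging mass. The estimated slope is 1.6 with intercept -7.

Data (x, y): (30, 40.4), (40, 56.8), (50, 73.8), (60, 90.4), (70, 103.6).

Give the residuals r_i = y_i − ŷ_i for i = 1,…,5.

x=30: ŷ = -7 + 1.6·30 = 41; r = 40.4 − 41 = -0.6
x=40: ŷ = -7 + 1.6·40 = 57; r = 56.8 − 57 = -0.2
x=50: ŷ = -7 + 1.6·50 = 73; r = 73.8 − 73 = 0.8
x=60: ŷ = -7 + 1.6·60 = 89; r = 90.4 − 89 = 1.4
x=70: ŷ = -7 + 1.6·70 = 105; r = 103.6 − 105 = -1.4

-0.6, -0.2, 0.8, 1.4, -1.4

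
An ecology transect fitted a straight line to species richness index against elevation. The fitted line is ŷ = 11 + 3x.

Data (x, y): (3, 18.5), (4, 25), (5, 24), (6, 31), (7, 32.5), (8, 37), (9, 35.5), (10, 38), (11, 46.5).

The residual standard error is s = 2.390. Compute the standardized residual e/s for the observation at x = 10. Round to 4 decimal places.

-1.2552

ŷ = 11 + 3·10 = 41
e = 38 − 41 = -3
e/s = -3 / 2.390 = -1.2552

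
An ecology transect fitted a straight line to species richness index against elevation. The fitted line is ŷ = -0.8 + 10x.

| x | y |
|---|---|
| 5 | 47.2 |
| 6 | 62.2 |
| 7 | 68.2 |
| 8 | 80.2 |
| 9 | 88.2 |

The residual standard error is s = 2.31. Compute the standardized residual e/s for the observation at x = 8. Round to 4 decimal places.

0.4329

ŷ = -0.8 + 10·8 = 79.2
e = 80.2 − 79.2 = 1
e/s = 1 / 2.31 = 0.4329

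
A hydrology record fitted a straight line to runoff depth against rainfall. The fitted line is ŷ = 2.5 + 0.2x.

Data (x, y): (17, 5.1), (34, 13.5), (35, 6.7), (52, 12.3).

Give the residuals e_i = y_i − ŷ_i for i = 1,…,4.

x=17: ŷ = 2.5 + 0.2·17 = 5.9; e = 5.1 − 5.9 = -0.8
x=34: ŷ = 2.5 + 0.2·34 = 9.3; e = 13.5 − 9.3 = 4.2
x=35: ŷ = 2.5 + 0.2·35 = 9.5; e = 6.7 − 9.5 = -2.8
x=52: ŷ = 2.5 + 0.2·52 = 12.9; e = 12.3 − 12.9 = -0.6

-0.8, 4.2, -2.8, -0.6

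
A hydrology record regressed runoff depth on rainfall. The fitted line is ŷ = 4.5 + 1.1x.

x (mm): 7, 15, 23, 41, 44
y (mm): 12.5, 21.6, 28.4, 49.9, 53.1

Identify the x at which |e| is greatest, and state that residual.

x = 23, e = -1.4

x=7: ŷ = 4.5 + 1.1·7 = 12.2; e = 12.5 − 12.2 = 0.3
x=15: ŷ = 4.5 + 1.1·15 = 21; e = 21.6 − 21 = 0.6
x=23: ŷ = 4.5 + 1.1·23 = 29.8; e = 28.4 − 29.8 = -1.4
x=41: ŷ = 4.5 + 1.1·41 = 49.6; e = 49.9 − 49.6 = 0.3
x=44: ŷ = 4.5 + 1.1·44 = 52.9; e = 53.1 − 52.9 = 0.2
Largest |e| is 1.4 at x = 23, residual -1.4.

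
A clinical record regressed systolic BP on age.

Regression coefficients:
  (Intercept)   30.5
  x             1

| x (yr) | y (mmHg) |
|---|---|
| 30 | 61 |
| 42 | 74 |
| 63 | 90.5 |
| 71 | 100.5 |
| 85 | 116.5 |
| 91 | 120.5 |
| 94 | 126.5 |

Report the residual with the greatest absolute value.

x=30: ŷ = 30.5 + 30 = 60.5; r = 61 − 60.5 = 0.5
x=42: ŷ = 30.5 + 42 = 72.5; r = 74 − 72.5 = 1.5
x=63: ŷ = 30.5 + 63 = 93.5; r = 90.5 − 93.5 = -3
x=71: ŷ = 30.5 + 71 = 101.5; r = 100.5 − 101.5 = -1
x=85: ŷ = 30.5 + 85 = 115.5; r = 116.5 − 115.5 = 1
x=91: ŷ = 30.5 + 91 = 121.5; r = 120.5 − 121.5 = -1
x=94: ŷ = 30.5 + 94 = 124.5; r = 126.5 − 124.5 = 2
Largest |r| is 3 at x = 63, residual -3.

r = -3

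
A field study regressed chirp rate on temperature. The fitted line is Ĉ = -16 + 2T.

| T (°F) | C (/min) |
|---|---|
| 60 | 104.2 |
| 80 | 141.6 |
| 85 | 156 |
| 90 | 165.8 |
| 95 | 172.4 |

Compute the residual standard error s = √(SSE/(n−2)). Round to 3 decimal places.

s = 2.280

T=60: Ĉ = -16 + 2·60 = 104; r = 104.2 − 104 = 0.2
T=80: Ĉ = -16 + 2·80 = 144; r = 141.6 − 144 = -2.4
T=85: Ĉ = -16 + 2·85 = 154; r = 156 − 154 = 2
T=90: Ĉ = -16 + 2·90 = 164; r = 165.8 − 164 = 1.8
T=95: Ĉ = -16 + 2·95 = 174; r = 172.4 − 174 = -1.6
SSE = 0.04 + 5.76 + 4 + 3.24 + 2.56 = 15.6
s = √(15.6/3) = √5.2 ≈ 2.280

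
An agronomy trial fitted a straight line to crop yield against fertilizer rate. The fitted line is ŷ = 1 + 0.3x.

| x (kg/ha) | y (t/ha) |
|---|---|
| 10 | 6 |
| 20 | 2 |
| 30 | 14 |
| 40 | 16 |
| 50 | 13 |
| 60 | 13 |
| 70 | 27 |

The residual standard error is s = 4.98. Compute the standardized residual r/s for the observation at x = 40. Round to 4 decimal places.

0.6024

ŷ = 1 + 0.3·40 = 13
r = 16 − 13 = 3
r/s = 3 / 4.98 = 0.6024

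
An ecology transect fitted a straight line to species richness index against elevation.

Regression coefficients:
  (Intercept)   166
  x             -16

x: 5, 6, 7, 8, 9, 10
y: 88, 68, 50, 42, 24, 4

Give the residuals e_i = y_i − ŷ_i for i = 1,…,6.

2, -2, -4, 4, 2, -2

x=5: ŷ = 166 − 16·5 = 86; e = 88 − 86 = 2
x=6: ŷ = 166 − 16·6 = 70; e = 68 − 70 = -2
x=7: ŷ = 166 − 16·7 = 54; e = 50 − 54 = -4
x=8: ŷ = 166 − 16·8 = 38; e = 42 − 38 = 4
x=9: ŷ = 166 − 16·9 = 22; e = 24 − 22 = 2
x=10: ŷ = 166 − 16·10 = 6; e = 4 − 6 = -2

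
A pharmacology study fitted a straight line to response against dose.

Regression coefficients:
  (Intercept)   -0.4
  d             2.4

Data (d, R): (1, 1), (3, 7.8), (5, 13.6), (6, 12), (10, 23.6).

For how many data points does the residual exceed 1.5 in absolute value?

2

d=1: R̂ = -0.4 + 2.4·1 = 2; e = 1 − 2 = -1
d=3: R̂ = -0.4 + 2.4·3 = 6.8; e = 7.8 − 6.8 = 1
d=5: R̂ = -0.4 + 2.4·5 = 11.6; e = 13.6 − 11.6 = 2
d=6: R̂ = -0.4 + 2.4·6 = 14; e = 12 − 14 = -2
d=10: R̂ = -0.4 + 2.4·10 = 23.6; e = 23.6 − 23.6 = 0
|e| > 1.5: d=5 (|e|=2), d=6 (|e|=2) → 2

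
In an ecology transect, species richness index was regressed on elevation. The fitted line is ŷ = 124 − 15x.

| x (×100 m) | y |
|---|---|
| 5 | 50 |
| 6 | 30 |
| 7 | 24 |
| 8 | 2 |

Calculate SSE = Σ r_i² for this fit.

SSE = 46

x=5: ŷ = 124 − 15·5 = 49; r = 50 − 49 = 1
x=6: ŷ = 124 − 15·6 = 34; r = 30 − 34 = -4
x=7: ŷ = 124 − 15·7 = 19; r = 24 − 19 = 5
x=8: ŷ = 124 − 15·8 = 4; r = 2 − 4 = -2
SSE = 1 + 16 + 25 + 4 = 46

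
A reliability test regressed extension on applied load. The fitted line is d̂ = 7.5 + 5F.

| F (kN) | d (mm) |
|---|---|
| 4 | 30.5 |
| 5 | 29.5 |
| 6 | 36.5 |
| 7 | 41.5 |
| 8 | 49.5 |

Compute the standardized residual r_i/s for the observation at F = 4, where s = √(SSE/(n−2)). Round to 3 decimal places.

1.061

F=4: d̂ = 7.5 + 5·4 = 27.5; r = 30.5 − 27.5 = 3
F=5: d̂ = 7.5 + 5·5 = 32.5; r = 29.5 − 32.5 = -3
F=6: d̂ = 7.5 + 5·6 = 37.5; r = 36.5 − 37.5 = -1
F=7: d̂ = 7.5 + 5·7 = 42.5; r = 41.5 − 42.5 = -1
F=8: d̂ = 7.5 + 5·8 = 47.5; r = 49.5 − 47.5 = 2
SSE = 9 + 9 + 1 + 1 + 4 = 24
s = √(24/3) = 2.82843
r/s = 3 / 2.82843 = 1.061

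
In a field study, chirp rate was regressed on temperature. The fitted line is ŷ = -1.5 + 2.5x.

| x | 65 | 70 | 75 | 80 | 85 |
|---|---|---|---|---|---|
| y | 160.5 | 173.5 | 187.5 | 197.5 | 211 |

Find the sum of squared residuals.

SSE = 3.5

x=65: ŷ = -1.5 + 2.5·65 = 161; r = 160.5 − 161 = -0.5
x=70: ŷ = -1.5 + 2.5·70 = 173.5; r = 173.5 − 173.5 = 0
x=75: ŷ = -1.5 + 2.5·75 = 186; r = 187.5 − 186 = 1.5
x=80: ŷ = -1.5 + 2.5·80 = 198.5; r = 197.5 − 198.5 = -1
x=85: ŷ = -1.5 + 2.5·85 = 211; r = 211 − 211 = 0
SSE = 0.25 + 0 + 2.25 + 1 + 0 = 3.5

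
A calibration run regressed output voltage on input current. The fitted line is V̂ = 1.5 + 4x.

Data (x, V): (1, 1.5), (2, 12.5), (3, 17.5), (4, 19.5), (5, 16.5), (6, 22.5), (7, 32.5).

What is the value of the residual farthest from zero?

e = -5

x=1: V̂ = 1.5 + 4·1 = 5.5; e = 1.5 − 5.5 = -4
x=2: V̂ = 1.5 + 4·2 = 9.5; e = 12.5 − 9.5 = 3
x=3: V̂ = 1.5 + 4·3 = 13.5; e = 17.5 − 13.5 = 4
x=4: V̂ = 1.5 + 4·4 = 17.5; e = 19.5 − 17.5 = 2
x=5: V̂ = 1.5 + 4·5 = 21.5; e = 16.5 − 21.5 = -5
x=6: V̂ = 1.5 + 4·6 = 25.5; e = 22.5 − 25.5 = -3
x=7: V̂ = 1.5 + 4·7 = 29.5; e = 32.5 − 29.5 = 3
Largest |e| is 5 at x = 5, residual -5.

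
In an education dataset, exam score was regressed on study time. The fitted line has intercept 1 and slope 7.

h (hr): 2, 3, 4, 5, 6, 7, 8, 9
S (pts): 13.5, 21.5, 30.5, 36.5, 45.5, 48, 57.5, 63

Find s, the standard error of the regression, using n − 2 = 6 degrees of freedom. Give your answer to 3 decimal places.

s = 1.658

h=2: Ŝ = 1 + 7·2 = 15; r = 13.5 − 15 = -1.5
h=3: Ŝ = 1 + 7·3 = 22; r = 21.5 − 22 = -0.5
h=4: Ŝ = 1 + 7·4 = 29; r = 30.5 − 29 = 1.5
h=5: Ŝ = 1 + 7·5 = 36; r = 36.5 − 36 = 0.5
h=6: Ŝ = 1 + 7·6 = 43; r = 45.5 − 43 = 2.5
h=7: Ŝ = 1 + 7·7 = 50; r = 48 − 50 = -2
h=8: Ŝ = 1 + 7·8 = 57; r = 57.5 − 57 = 0.5
h=9: Ŝ = 1 + 7·9 = 64; r = 63 − 64 = -1
SSE = 2.25 + 0.25 + 2.25 + 0.25 + 6.25 + 4 + 0.25 + 1 = 16.5
s = √(16.5/6) = √2.75 ≈ 1.658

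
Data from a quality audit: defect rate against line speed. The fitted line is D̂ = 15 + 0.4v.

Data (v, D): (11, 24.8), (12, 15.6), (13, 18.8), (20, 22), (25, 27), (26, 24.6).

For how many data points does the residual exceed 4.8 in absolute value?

1

v=11: D̂ = 15 + 0.4·11 = 19.4; e = 24.8 − 19.4 = 5.4
v=12: D̂ = 15 + 0.4·12 = 19.8; e = 15.6 − 19.8 = -4.2
v=13: D̂ = 15 + 0.4·13 = 20.2; e = 18.8 − 20.2 = -1.4
v=20: D̂ = 15 + 0.4·20 = 23; e = 22 − 23 = -1
v=25: D̂ = 15 + 0.4·25 = 25; e = 27 − 25 = 2
v=26: D̂ = 15 + 0.4·26 = 25.4; e = 24.6 − 25.4 = -0.8
|e| > 4.8: v=11 (|e|=5.4) → 1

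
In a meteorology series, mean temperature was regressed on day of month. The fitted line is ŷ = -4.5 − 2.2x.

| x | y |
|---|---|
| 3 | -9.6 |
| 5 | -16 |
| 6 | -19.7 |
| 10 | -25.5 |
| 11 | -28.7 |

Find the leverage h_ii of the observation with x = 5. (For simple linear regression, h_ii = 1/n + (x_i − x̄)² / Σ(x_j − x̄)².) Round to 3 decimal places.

h = 0.287

x̄ = (3 + 5 + 6 + 10 + 11)/5 = 7
Σ(x − x̄)² = 16 + 4 + 1 + 9 + 16 = 46
h = 1/5 + (-2)²/46 = 0.2 + 0.0869565 = 0.287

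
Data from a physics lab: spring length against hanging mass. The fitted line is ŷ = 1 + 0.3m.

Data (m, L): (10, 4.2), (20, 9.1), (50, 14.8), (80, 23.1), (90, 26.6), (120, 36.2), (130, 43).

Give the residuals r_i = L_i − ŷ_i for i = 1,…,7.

m=10: ŷ = 1 + 0.3·10 = 4; r = 4.2 − 4 = 0.2
m=20: ŷ = 1 + 0.3·20 = 7; r = 9.1 − 7 = 2.1
m=50: ŷ = 1 + 0.3·50 = 16; r = 14.8 − 16 = -1.2
m=80: ŷ = 1 + 0.3·80 = 25; r = 23.1 − 25 = -1.9
m=90: ŷ = 1 + 0.3·90 = 28; r = 26.6 − 28 = -1.4
m=120: ŷ = 1 + 0.3·120 = 37; r = 36.2 − 37 = -0.8
m=130: ŷ = 1 + 0.3·130 = 40; r = 43 − 40 = 3

0.2, 2.1, -1.2, -1.9, -1.4, -0.8, 3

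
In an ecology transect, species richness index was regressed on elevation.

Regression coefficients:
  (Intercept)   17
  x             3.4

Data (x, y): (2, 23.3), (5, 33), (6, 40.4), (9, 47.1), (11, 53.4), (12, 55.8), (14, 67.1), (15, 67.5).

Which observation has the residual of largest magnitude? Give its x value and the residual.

x = 6, e = 3

x=2: ŷ = 17 + 3.4·2 = 23.8; e = 23.3 − 23.8 = -0.5
x=5: ŷ = 17 + 3.4·5 = 34; e = 33 − 34 = -1
x=6: ŷ = 17 + 3.4·6 = 37.4; e = 40.4 − 37.4 = 3
x=9: ŷ = 17 + 3.4·9 = 47.6; e = 47.1 − 47.6 = -0.5
x=11: ŷ = 17 + 3.4·11 = 54.4; e = 53.4 − 54.4 = -1
x=12: ŷ = 17 + 3.4·12 = 57.8; e = 55.8 − 57.8 = -2
x=14: ŷ = 17 + 3.4·14 = 64.6; e = 67.1 − 64.6 = 2.5
x=15: ŷ = 17 + 3.4·15 = 68; e = 67.5 − 68 = -0.5
Largest |e| is 3 at x = 6, residual 3.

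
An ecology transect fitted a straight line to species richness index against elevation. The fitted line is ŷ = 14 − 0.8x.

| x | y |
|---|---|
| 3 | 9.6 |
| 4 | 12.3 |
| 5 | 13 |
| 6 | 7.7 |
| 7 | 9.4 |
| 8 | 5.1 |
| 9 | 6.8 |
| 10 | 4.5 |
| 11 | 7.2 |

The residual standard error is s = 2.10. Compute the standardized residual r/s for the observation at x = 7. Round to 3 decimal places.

ŷ = 14 − 0.8·7 = 8.4
r = 9.4 − 8.4 = 1
r/s = 1 / 2.10 = 0.476

0.476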